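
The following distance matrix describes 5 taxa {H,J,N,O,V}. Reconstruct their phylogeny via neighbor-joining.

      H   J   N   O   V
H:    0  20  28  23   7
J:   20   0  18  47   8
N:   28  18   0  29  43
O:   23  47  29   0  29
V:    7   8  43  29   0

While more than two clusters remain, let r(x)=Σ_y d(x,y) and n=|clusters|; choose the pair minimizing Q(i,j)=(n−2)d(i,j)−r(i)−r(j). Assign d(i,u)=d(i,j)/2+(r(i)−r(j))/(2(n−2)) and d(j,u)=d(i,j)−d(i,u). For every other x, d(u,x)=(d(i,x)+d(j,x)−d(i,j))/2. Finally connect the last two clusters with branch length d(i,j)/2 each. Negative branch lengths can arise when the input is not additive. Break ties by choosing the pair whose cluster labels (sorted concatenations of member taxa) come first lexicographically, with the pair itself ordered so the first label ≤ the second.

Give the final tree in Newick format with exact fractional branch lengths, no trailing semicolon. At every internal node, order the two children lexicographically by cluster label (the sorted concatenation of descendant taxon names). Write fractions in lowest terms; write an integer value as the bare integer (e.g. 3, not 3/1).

step 1: merge (N,O) at d=29, Q=-159; branch lengths N→77/6, O→97/6; new cluster NO
  updated: d(H,NO)=11, d(J,NO)=18, d(NO,V)=43/2
step 2: merge (H,NO) at d=11, Q=-133/2; branch lengths H→19/8, NO→69/8; new cluster HNO
  updated: d(HNO,J)=27/2, d(HNO,V)=35/4
step 3: merge (HNO,J) at d=27/2, Q=-121/4; branch lengths HNO→57/8, J→51/8; new cluster HJNO
  updated: d(HJNO,V)=13/8
step 4: merge (HJNO,V) at d=13/8; branch lengths HJNO→13/16, V→13/16; new cluster HJNOV
final tree: (((H:19/8,(N:77/6,O:97/6):69/8):57/8,J:51/8):13/16,V:13/16)
total length: 441/8

(((H:19/8,(N:77/6,O:97/6):69/8):57/8,J:51/8):13/16,V:13/16)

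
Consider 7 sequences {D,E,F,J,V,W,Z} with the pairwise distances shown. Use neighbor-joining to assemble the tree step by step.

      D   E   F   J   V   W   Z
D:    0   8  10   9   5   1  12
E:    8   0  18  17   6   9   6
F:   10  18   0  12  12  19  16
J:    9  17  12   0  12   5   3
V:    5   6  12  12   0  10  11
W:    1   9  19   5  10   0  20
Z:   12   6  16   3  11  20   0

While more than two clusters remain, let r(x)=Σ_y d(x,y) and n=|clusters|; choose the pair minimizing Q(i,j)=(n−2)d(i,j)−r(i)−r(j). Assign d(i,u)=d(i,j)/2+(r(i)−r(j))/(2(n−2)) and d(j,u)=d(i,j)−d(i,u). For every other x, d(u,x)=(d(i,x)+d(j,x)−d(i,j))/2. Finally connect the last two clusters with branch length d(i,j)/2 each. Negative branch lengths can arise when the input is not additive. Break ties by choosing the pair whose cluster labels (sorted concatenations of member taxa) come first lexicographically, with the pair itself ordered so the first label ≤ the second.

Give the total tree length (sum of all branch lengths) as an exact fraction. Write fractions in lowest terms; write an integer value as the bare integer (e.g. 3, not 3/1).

1. join J+Z (d=3, Q=-111) ⇒ JZ; edges |J|=1/2, |Z|=5/2
  updated: d(D,JZ)=9, d(E,JZ)=10, d(F,JZ)=25/2, d(JZ,V)=10, d(JZ,W)=11
2. join D+W (d=1, Q=-79) ⇒ DW; edges |D|=-13/8, |W|=21/8
  updated: d(DW,E)=8, d(DW,F)=14, d(DW,JZ)=19/2, d(DW,V)=7
3. join F+JZ (d=25/2, Q=-61) ⇒ FJZ; edges |F|=26/3, |JZ|=23/6
  updated: d(DW,FJZ)=11/2, d(E,FJZ)=31/4, d(FJZ,V)=19/4
4. join DW+FJZ (d=11/2, Q=-55/2) ⇒ DFJWZ; edges |DW|=27/8, |FJZ|=17/8
  updated: d(DFJWZ,E)=41/8, d(DFJWZ,V)=25/8
5. join DFJWZ+E (d=41/8, Q=-57/4) ⇒ DEFJWZ; edges |DFJWZ|=9/8, |E|=4
  updated: d(DEFJWZ,V)=2
6. join DEFJWZ+V (d=2) ⇒ DEFJVWZ; edges |DEFJWZ|=1, |V|=1
final tree: ((((D:-13/8,W:21/8):27/8,(F:26/3,(J:1/2,Z:5/2):23/6):17/8):9/8,E:4):1,V:1)
total length: 233/8

233/8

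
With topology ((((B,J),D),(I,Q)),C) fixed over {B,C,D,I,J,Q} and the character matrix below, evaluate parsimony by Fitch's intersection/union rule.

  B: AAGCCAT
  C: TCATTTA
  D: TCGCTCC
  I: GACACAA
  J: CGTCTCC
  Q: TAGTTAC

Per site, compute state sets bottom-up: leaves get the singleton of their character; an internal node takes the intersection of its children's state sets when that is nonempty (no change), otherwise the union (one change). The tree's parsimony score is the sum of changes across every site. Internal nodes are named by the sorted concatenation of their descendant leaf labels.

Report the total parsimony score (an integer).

[col 0] BJ: children B:{A}, J:{C} ∪→ {A,C}; cost 1
[col 0] BDJ: children BJ:{A,C}, D:{T} ∪→ {A,C,T}; cost 1
[col 0] IQ: children I:{G}, Q:{T} ∪→ {G,T}; cost 1
[col 0] BDIJQ: children BDJ:{A,C,T}, IQ:{G,T} ∩→ {T}; cost 0
[col 0] BCDIJQ: children BDIJQ:{T}, C:{T} ∩→ {T}; cost 0
[col 1] BJ: children B:{A}, J:{G} ∪→ {A,G}; cost 1
[col 1] BDJ: children BJ:{A,G}, D:{C} ∪→ {A,C,G}; cost 1
[col 1] IQ: children I:{A}, Q:{A} ∩→ {A}; cost 0
[col 1] BDIJQ: children BDJ:{A,C,G}, IQ:{A} ∩→ {A}; cost 0
[col 1] BCDIJQ: children BDIJQ:{A}, C:{C} ∪→ {A,C}; cost 1
[col 2] BJ: children B:{G}, J:{T} ∪→ {G,T}; cost 1
[col 2] BDJ: children BJ:{G,T}, D:{G} ∩→ {G}; cost 0
[col 2] IQ: children I:{C}, Q:{G} ∪→ {C,G}; cost 1
[col 2] BDIJQ: children BDJ:{G}, IQ:{C,G} ∩→ {G}; cost 0
[col 2] BCDIJQ: children BDIJQ:{G}, C:{A} ∪→ {A,G}; cost 1
[col 3] BJ: children B:{C}, J:{C} ∩→ {C}; cost 0
[col 3] BDJ: children BJ:{C}, D:{C} ∩→ {C}; cost 0
[col 3] IQ: children I:{A}, Q:{T} ∪→ {A,T}; cost 1
[col 3] BDIJQ: children BDJ:{C}, IQ:{A,T} ∪→ {A,C,T}; cost 1
[col 3] BCDIJQ: children BDIJQ:{A,C,T}, C:{T} ∩→ {T}; cost 0
[col 4] BJ: children B:{C}, J:{T} ∪→ {C,T}; cost 1
[col 4] BDJ: children BJ:{C,T}, D:{T} ∩→ {T}; cost 0
[col 4] IQ: children I:{C}, Q:{T} ∪→ {C,T}; cost 1
[col 4] BDIJQ: children BDJ:{T}, IQ:{C,T} ∩→ {T}; cost 0
[col 4] BCDIJQ: children BDIJQ:{T}, C:{T} ∩→ {T}; cost 0
[col 5] BJ: children B:{A}, J:{C} ∪→ {A,C}; cost 1
[col 5] BDJ: children BJ:{A,C}, D:{C} ∩→ {C}; cost 0
[col 5] IQ: children I:{A}, Q:{A} ∩→ {A}; cost 0
[col 5] BDIJQ: children BDJ:{C}, IQ:{A} ∪→ {A,C}; cost 1
[col 5] BCDIJQ: children BDIJQ:{A,C}, C:{T} ∪→ {A,C,T}; cost 1
[col 6] BJ: children B:{T}, J:{C} ∪→ {C,T}; cost 1
[col 6] BDJ: children BJ:{C,T}, D:{C} ∩→ {C}; cost 0
[col 6] IQ: children I:{A}, Q:{C} ∪→ {A,C}; cost 1
[col 6] BDIJQ: children BDJ:{C}, IQ:{A,C} ∩→ {C}; cost 0
[col 6] BCDIJQ: children BDIJQ:{C}, C:{A} ∪→ {A,C}; cost 1
per-site changes: [3, 3, 3, 2, 2, 3, 3]; total = 19

19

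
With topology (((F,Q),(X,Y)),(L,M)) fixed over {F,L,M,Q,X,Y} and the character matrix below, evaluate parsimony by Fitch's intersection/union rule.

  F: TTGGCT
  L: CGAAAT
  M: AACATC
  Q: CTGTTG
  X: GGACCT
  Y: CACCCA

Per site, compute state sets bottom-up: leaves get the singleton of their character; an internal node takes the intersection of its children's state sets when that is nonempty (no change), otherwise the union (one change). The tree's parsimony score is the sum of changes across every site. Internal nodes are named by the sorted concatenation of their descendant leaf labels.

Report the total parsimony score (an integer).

18

site 0, node FQ: F={T} ∪ Q={C} → {C,T} (+1)
site 0, node XY: X={G} ∪ Y={C} → {C,G} (+1)
site 0, node FQXY: FQ={C,T} ∩ XY={C,G} → {C} (+0)
site 0, node LM: L={C} ∪ M={A} → {A,C} (+1)
site 0, node FLMQXY: FQXY={C} ∩ LM={A,C} → {C} (+0)
site 1, node FQ: F={T} ∩ Q={T} → {T} (+0)
site 1, node XY: X={G} ∪ Y={A} → {A,G} (+1)
site 1, node FQXY: FQ={T} ∪ XY={A,G} → {A,G,T} (+1)
site 1, node LM: L={G} ∪ M={A} → {A,G} (+1)
site 1, node FLMQXY: FQXY={A,G,T} ∩ LM={A,G} → {A,G} (+0)
site 2, node FQ: F={G} ∩ Q={G} → {G} (+0)
site 2, node XY: X={A} ∪ Y={C} → {A,C} (+1)
site 2, node FQXY: FQ={G} ∪ XY={A,C} → {A,C,G} (+1)
site 2, node LM: L={A} ∪ M={C} → {A,C} (+1)
site 2, node FLMQXY: FQXY={A,C,G} ∩ LM={A,C} → {A,C} (+0)
site 3, node FQ: F={G} ∪ Q={T} → {G,T} (+1)
site 3, node XY: X={C} ∩ Y={C} → {C} (+0)
site 3, node FQXY: FQ={G,T} ∪ XY={C} → {C,G,T} (+1)
site 3, node LM: L={A} ∩ M={A} → {A} (+0)
site 3, node FLMQXY: FQXY={C,G,T} ∪ LM={A} → {A,C,G,T} (+1)
site 4, node FQ: F={C} ∪ Q={T} → {C,T} (+1)
site 4, node XY: X={C} ∩ Y={C} → {C} (+0)
site 4, node FQXY: FQ={C,T} ∩ XY={C} → {C} (+0)
site 4, node LM: L={A} ∪ M={T} → {A,T} (+1)
site 4, node FLMQXY: FQXY={C} ∪ LM={A,T} → {A,C,T} (+1)
site 5, node FQ: F={T} ∪ Q={G} → {G,T} (+1)
site 5, node XY: X={T} ∪ Y={A} → {A,T} (+1)
site 5, node FQXY: FQ={G,T} ∩ XY={A,T} → {T} (+0)
site 5, node LM: L={T} ∪ M={C} → {C,T} (+1)
site 5, node FLMQXY: FQXY={T} ∩ LM={C,T} → {T} (+0)
per-site changes: [3, 3, 3, 3, 3, 3]; total = 18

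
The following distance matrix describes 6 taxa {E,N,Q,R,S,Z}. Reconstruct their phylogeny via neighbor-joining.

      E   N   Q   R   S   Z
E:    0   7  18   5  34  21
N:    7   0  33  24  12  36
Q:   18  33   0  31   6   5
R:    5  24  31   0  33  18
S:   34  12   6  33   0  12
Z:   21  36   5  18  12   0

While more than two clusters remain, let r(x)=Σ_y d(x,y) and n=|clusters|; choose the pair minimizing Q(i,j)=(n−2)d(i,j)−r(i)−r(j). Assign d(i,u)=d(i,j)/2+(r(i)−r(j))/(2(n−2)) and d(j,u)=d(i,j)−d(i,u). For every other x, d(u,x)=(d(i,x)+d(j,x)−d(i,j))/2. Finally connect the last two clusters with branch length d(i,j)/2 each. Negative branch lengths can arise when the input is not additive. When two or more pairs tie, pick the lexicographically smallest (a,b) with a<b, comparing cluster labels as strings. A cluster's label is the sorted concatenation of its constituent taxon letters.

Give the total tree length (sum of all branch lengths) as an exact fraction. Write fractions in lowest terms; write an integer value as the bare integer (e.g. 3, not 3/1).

171/4

iteration 1: select E,R (d=5, Q=-176); attach at lengths (-3/4, 23/4); label the merged cluster ER
  updated: d(ER,N)=13, d(ER,Q)=22, d(ER,S)=31, d(ER,Z)=17
iteration 2: select ER,N (d=13, Q=-138); attach at lengths (14/3, 25/3); label the merged cluster ENR
  updated: d(ENR,Q)=21, d(ENR,S)=15, d(ENR,Z)=20
iteration 3: select ENR,S (d=15, Q=-59); attach at lengths (53/4, 7/4); label the merged cluster ENRS
  updated: d(ENRS,Q)=6, d(ENRS,Z)=17/2
iteration 4: select ENRS,Q (d=6, Q=-39/2); attach at lengths (19/4, 5/4); label the merged cluster ENQRS
  updated: d(ENQRS,Z)=15/4
iteration 5: select ENQRS,Z (d=15/4); attach at lengths (15/8, 15/8); label the merged cluster ENQRSZ
final tree: (((((E:-3/4,R:23/4):14/3,N:25/3):53/4,S:7/4):19/4,Q:5/4):15/8,Z:15/8)
total length: 171/4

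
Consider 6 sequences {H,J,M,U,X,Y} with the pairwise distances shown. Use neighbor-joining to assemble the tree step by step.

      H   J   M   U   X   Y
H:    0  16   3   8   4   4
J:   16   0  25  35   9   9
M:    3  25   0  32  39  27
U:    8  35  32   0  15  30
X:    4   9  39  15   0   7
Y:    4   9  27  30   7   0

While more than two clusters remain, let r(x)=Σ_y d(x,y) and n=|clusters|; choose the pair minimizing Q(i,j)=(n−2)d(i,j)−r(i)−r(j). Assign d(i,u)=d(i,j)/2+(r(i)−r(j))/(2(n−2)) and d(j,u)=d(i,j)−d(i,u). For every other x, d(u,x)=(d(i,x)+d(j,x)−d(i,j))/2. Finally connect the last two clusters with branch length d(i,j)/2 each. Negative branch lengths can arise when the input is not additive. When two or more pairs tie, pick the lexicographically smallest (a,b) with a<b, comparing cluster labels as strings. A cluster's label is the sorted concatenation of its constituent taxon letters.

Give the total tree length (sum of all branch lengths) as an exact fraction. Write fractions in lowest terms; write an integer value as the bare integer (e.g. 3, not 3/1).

167/4

1. join H+M (d=3, Q=-149) ⇒ HM; edges |H|=-79/8, |M|=103/8
  updated: d(HM,J)=19, d(HM,U)=37/2, d(HM,X)=20, d(HM,Y)=14
2. join HM+U (d=37/2, Q=-229/2) ⇒ HMU; edges |HM|=19/4, |U|=55/4
  updated: d(HMU,J)=71/4, d(HMU,X)=33/4, d(HMU,Y)=51/4
3. join HMU+X (d=33/4, Q=-93/2) ⇒ HMUX; edges |HMU|=31/4, |X|=1/2
  updated: d(HMUX,J)=37/4, d(HMUX,Y)=23/4
4. join HMUX+J (d=37/4, Q=-24) ⇒ HJMUX; edges |HMUX|=3, |J|=25/4
  updated: d(HJMUX,Y)=11/4
5. join HJMUX+Y (d=11/4) ⇒ HJMUXY; edges |HJMUX|=11/8, |Y|=11/8
final tree: (((((H:-79/8,M:103/8):19/4,U:55/4):31/4,X:1/2):3,J:25/4):11/8,Y:11/8)
total length: 167/4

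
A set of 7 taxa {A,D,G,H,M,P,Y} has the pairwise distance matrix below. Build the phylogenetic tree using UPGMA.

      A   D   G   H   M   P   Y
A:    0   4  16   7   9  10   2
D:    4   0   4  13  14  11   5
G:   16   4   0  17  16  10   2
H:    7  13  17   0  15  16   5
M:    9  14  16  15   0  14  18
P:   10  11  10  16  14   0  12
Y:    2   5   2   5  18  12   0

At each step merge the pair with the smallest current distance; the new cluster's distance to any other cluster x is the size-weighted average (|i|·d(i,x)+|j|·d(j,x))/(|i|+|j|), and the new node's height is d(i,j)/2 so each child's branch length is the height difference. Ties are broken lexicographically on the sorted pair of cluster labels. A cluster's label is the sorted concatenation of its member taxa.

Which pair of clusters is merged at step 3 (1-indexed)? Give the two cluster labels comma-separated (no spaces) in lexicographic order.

iteration 1: select A,Y (d=2); attach at lengths (1, 1); label the merged cluster AY
  updated: d(AY,D)=9/2, d(AY,G)=9, d(AY,H)=6, d(AY,M)=27/2, d(AY,P)=11
iteration 2: select D,G (d=4); attach at lengths (2, 2); label the merged cluster DG
  updated: d(AY,DG)=27/4, d(DG,H)=15, d(DG,M)=15, d(DG,P)=21/2
iteration 3: select AY,H (d=6); attach at lengths (2, 3); label the merged cluster AHY
  updated: d(AHY,DG)=19/2, d(AHY,M)=14, d(AHY,P)=38/3
iteration 4: select AHY,DG (d=19/2); attach at lengths (7/4, 11/4); label the merged cluster ADGHY
  updated: d(ADGHY,M)=72/5, d(ADGHY,P)=59/5
iteration 5: select ADGHY,P (d=59/5); attach at lengths (23/20, 59/10); label the merged cluster ADGHPY
  updated: d(ADGHPY,M)=43/3
iteration 6: select ADGHPY,M (d=43/3); attach at lengths (19/15, 43/6); label the merged cluster ADGHMPY
final tree: (((((A:1,Y:1):2,H:3):7/4,(D:2,G:2):11/4):23/20,P:59/10):19/15,M:43/6)
total length: 1859/60

AY,H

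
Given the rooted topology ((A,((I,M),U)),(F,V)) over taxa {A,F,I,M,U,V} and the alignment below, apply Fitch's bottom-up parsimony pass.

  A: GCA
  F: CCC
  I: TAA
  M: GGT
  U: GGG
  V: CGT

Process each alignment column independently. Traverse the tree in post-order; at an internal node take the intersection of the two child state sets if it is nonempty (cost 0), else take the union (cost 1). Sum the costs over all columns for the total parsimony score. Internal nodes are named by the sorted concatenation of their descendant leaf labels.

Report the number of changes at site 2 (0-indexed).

4

[col 0] IM: children I:{T}, M:{G} ∪→ {G,T}; cost 1
[col 0] IMU: children IM:{G,T}, U:{G} ∩→ {G}; cost 0
[col 0] AIMU: children A:{G}, IMU:{G} ∩→ {G}; cost 0
[col 0] FV: children F:{C}, V:{C} ∩→ {C}; cost 0
[col 0] AFIMUV: children AIMU:{G}, FV:{C} ∪→ {C,G}; cost 1
[col 1] IM: children I:{A}, M:{G} ∪→ {A,G}; cost 1
[col 1] IMU: children IM:{A,G}, U:{G} ∩→ {G}; cost 0
[col 1] AIMU: children A:{C}, IMU:{G} ∪→ {C,G}; cost 1
[col 1] FV: children F:{C}, V:{G} ∪→ {C,G}; cost 1
[col 1] AFIMUV: children AIMU:{C,G}, FV:{C,G} ∩→ {C,G}; cost 0
[col 2] IM: children I:{A}, M:{T} ∪→ {A,T}; cost 1
[col 2] IMU: children IM:{A,T}, U:{G} ∪→ {A,G,T}; cost 1
[col 2] AIMU: children A:{A}, IMU:{A,G,T} ∩→ {A}; cost 0
[col 2] FV: children F:{C}, V:{T} ∪→ {C,T}; cost 1
[col 2] AFIMUV: children AIMU:{A}, FV:{C,T} ∪→ {A,C,T}; cost 1
per-site changes: [2, 3, 4]; total = 9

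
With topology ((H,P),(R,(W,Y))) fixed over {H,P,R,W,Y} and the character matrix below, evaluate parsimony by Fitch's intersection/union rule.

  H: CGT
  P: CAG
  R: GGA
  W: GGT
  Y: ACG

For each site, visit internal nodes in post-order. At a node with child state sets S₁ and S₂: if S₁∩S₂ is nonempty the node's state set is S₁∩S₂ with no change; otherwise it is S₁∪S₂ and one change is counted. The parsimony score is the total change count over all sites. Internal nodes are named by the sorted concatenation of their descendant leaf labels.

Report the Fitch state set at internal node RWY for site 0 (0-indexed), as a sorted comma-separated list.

G

[col 0] HP: children H:{C}, P:{C} ∩→ {C}; cost 0
[col 0] WY: children W:{G}, Y:{A} ∪→ {A,G}; cost 1
[col 0] RWY: children R:{G}, WY:{A,G} ∩→ {G}; cost 0
[col 0] HPRWY: children HP:{C}, RWY:{G} ∪→ {C,G}; cost 1
[col 1] HP: children H:{G}, P:{A} ∪→ {A,G}; cost 1
[col 1] WY: children W:{G}, Y:{C} ∪→ {C,G}; cost 1
[col 1] RWY: children R:{G}, WY:{C,G} ∩→ {G}; cost 0
[col 1] HPRWY: children HP:{A,G}, RWY:{G} ∩→ {G}; cost 0
[col 2] HP: children H:{T}, P:{G} ∪→ {G,T}; cost 1
[col 2] WY: children W:{T}, Y:{G} ∪→ {G,T}; cost 1
[col 2] RWY: children R:{A}, WY:{G,T} ∪→ {A,G,T}; cost 1
[col 2] HPRWY: children HP:{G,T}, RWY:{A,G,T} ∩→ {G,T}; cost 0
per-site changes: [2, 2, 3]; total = 7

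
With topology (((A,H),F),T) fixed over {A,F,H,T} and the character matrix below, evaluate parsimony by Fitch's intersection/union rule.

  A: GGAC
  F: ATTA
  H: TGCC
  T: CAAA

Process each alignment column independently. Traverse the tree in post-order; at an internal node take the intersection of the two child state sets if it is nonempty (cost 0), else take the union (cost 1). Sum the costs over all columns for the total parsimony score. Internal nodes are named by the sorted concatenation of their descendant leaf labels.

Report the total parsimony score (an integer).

AH@0: {G} ∪ {T} = {G,T} (union, +1)
AFH@0: {G,T} ∪ {A} = {A,G,T} (union, +1)
AFHT@0: {A,G,T} ∪ {C} = {A,C,G,T} (union, +1)
AH@1: {G} ∩ {G} = {G} (intersection, +0)
AFH@1: {G} ∪ {T} = {G,T} (union, +1)
AFHT@1: {G,T} ∪ {A} = {A,G,T} (union, +1)
AH@2: {A} ∪ {C} = {A,C} (union, +1)
AFH@2: {A,C} ∪ {T} = {A,C,T} (union, +1)
AFHT@2: {A,C,T} ∩ {A} = {A} (intersection, +0)
AH@3: {C} ∩ {C} = {C} (intersection, +0)
AFH@3: {C} ∪ {A} = {A,C} (union, +1)
AFHT@3: {A,C} ∩ {A} = {A} (intersection, +0)
per-site changes: [3, 2, 2, 1]; total = 8

8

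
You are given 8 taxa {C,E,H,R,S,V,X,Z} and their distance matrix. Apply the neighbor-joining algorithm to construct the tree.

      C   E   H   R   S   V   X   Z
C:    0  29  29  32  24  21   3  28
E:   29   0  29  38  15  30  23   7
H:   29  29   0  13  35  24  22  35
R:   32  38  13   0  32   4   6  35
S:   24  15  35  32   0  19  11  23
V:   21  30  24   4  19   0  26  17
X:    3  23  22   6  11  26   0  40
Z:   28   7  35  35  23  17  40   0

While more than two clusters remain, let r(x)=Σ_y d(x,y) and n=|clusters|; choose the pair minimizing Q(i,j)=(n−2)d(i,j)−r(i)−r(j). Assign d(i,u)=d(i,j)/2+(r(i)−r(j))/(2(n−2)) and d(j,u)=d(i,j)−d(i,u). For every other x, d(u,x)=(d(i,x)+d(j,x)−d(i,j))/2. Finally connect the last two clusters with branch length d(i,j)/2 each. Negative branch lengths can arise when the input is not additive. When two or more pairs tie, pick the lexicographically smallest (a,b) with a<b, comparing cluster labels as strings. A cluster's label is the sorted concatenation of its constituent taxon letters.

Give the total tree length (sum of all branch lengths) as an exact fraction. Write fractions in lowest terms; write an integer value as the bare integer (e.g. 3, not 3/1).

517/8

1. join E+Z (d=7, Q=-314) ⇒ EZ; edges |E|=7/3, |Z|=14/3
  updated: d(C,EZ)=25, d(EZ,H)=57/2, d(EZ,R)=33, d(EZ,S)=31/2, d(EZ,V)=20, d(EZ,X)=28
2. join C+X (d=3, Q=-215) ⇒ CX; edges |C|=53/10, |X|=-23/10
  updated: d(CX,EZ)=25, d(CX,H)=24, d(CX,R)=35/2, d(CX,S)=16, d(CX,V)=22
3. join EZ+S (d=31/2, Q=-355/2) ⇒ ESZ; edges |EZ|=133/16, |S|=115/16
  updated: d(CX,ESZ)=51/4, d(ESZ,H)=24, d(ESZ,R)=99/4, d(ESZ,V)=47/4
4. join CX+ESZ (d=51/4, Q=-445/4) ⇒ CESXZ; edges |CX|=55/8, |ESZ|=47/8
  updated: d(CESXZ,H)=141/8, d(CESXZ,R)=59/4, d(CESXZ,V)=21/2
5. join CESXZ+H (d=141/8, Q=-249/4) ⇒ CEHSXZ; edges |CESXZ|=47/8, |H|=47/4
  updated: d(CEHSXZ,R)=81/16, d(CEHSXZ,V)=135/16
6. join CEHSXZ+R (d=81/16, Q=-35/2) ⇒ CEHRSXZ; edges |CEHSXZ|=19/4, |R|=5/16
  updated: d(CEHRSXZ,V)=59/16
7. join CEHRSXZ+V (d=59/16) ⇒ CEHRSVXZ; edges |CEHRSXZ|=59/32, |V|=59/32
final tree: (((((C:53/10,X:-23/10):55/8,((E:7/3,Z:14/3):133/16,S:115/16):47/8):47/8,H:47/4):19/4,R:5/16):59/32,V:59/32)
total length: 517/8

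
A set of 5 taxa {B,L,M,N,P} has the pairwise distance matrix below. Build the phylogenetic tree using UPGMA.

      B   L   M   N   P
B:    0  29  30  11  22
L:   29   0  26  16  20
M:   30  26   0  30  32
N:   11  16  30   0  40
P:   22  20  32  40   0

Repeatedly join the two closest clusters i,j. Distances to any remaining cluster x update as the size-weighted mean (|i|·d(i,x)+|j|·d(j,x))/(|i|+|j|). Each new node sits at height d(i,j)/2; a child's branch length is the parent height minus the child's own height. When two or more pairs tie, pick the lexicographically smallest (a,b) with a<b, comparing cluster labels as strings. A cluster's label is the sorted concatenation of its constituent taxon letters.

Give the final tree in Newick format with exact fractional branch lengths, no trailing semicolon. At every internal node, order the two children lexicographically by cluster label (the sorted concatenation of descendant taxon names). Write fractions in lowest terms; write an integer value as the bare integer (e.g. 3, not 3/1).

1. join B+N (d=11) ⇒ BN; edges |B|=11/2, |N|=11/2
  updated: d(BN,L)=45/2, d(BN,M)=30, d(BN,P)=31
2. join L+P (d=20) ⇒ LP; edges |L|=10, |P|=10
  updated: d(BN,LP)=107/4, d(LP,M)=29
3. join BN+LP (d=107/4) ⇒ BLNP; edges |BN|=63/8, |LP|=27/8
  updated: d(BLNP,M)=59/2
4. join BLNP+M (d=59/2) ⇒ BLMNP; edges |BLNP|=11/8, |M|=59/4
final tree: (((B:11/2,N:11/2):63/8,(L:10,P:10):27/8):11/8,M:59/4)
total length: 467/8

(((B:11/2,N:11/2):63/8,(L:10,P:10):27/8):11/8,M:59/4)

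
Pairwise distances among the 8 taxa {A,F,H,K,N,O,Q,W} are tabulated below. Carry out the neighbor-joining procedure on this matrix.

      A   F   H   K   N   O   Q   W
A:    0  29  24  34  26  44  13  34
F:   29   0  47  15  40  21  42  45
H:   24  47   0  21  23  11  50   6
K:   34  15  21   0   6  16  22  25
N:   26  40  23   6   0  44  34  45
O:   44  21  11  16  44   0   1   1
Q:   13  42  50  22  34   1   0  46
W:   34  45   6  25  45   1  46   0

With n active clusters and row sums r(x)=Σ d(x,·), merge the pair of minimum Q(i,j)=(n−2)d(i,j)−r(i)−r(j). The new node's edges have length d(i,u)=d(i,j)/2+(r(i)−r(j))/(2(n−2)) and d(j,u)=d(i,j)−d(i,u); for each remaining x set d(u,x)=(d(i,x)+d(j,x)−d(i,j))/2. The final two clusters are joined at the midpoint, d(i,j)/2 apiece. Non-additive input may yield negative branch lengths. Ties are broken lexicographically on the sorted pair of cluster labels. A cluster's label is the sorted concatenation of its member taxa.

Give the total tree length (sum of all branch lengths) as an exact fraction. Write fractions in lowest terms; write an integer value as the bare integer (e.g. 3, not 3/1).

step 1: merge (H,W) at d=6, Q=-348; branch lengths H→4/3, W→14/3; new cluster HW
  updated: d(A,HW)=26, d(F,HW)=43, d(HW,K)=20, d(HW,N)=31, d(HW,O)=3, d(HW,Q)=45
step 2: merge (HW,O) at d=3, Q=-282; branch lengths HW→27/5, O→-12/5; new cluster HOW
  updated: d(A,HOW)=67/2, d(F,HOW)=61/2, d(HOW,K)=33/2, d(HOW,N)=36, d(HOW,Q)=43/2
step 3: merge (A,Q) at d=13, Q=-216; branch lengths A→55/8, Q→49/8; new cluster AQ
  updated: d(AQ,F)=29, d(AQ,HOW)=21, d(AQ,K)=43/2, d(AQ,N)=47/2
step 4: merge (K,N) at d=6, Q=-293/2; branch lengths K→-19/4, N→43/4; new cluster KN
  updated: d(AQ,KN)=39/2, d(F,KN)=49/2, d(HOW,KN)=93/4
step 5: merge (AQ,HOW) at d=21, Q=-409/4; branch lengths AQ→147/16, HOW→189/16; new cluster AHOQW
  updated: d(AHOQW,F)=77/4, d(AHOQW,KN)=87/8
step 6: merge (AHOQW,F) at d=77/4, Q=-437/8; branch lengths AHOQW→45/16, F→263/16; new cluster AFHOQW
  updated: d(AFHOQW,KN)=129/16
step 7: merge (AFHOQW,KN) at d=129/16; branch lengths AFHOQW→129/32, KN→129/32; new cluster AFHKNOQW
final tree: ((((A:55/8,Q:49/8):147/16,((H:4/3,W:14/3):27/5,O:-12/5):189/16):45/16,F:263/16):129/32,(K:-19/4,N:43/4):129/32)
total length: 1221/16

1221/16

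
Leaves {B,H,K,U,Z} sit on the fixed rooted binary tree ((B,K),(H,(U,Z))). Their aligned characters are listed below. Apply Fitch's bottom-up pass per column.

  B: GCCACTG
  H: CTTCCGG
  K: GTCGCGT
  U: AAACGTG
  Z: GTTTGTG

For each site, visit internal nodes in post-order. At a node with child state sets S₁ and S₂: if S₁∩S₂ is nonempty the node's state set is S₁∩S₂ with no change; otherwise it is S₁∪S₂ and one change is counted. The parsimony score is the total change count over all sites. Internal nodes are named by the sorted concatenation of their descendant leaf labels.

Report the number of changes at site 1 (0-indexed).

BK@0: {G} ∩ {G} = {G} (intersection, +0)
UZ@0: {A} ∪ {G} = {A,G} (union, +1)
HUZ@0: {C} ∪ {A,G} = {A,C,G} (union, +1)
BHKUZ@0: {G} ∩ {A,C,G} = {G} (intersection, +0)
BK@1: {C} ∪ {T} = {C,T} (union, +1)
UZ@1: {A} ∪ {T} = {A,T} (union, +1)
HUZ@1: {T} ∩ {A,T} = {T} (intersection, +0)
BHKUZ@1: {C,T} ∩ {T} = {T} (intersection, +0)
BK@2: {C} ∩ {C} = {C} (intersection, +0)
UZ@2: {A} ∪ {T} = {A,T} (union, +1)
HUZ@2: {T} ∩ {A,T} = {T} (intersection, +0)
BHKUZ@2: {C} ∪ {T} = {C,T} (union, +1)
BK@3: {A} ∪ {G} = {A,G} (union, +1)
UZ@3: {C} ∪ {T} = {C,T} (union, +1)
HUZ@3: {C} ∩ {C,T} = {C} (intersection, +0)
BHKUZ@3: {A,G} ∪ {C} = {A,C,G} (union, +1)
BK@4: {C} ∩ {C} = {C} (intersection, +0)
UZ@4: {G} ∩ {G} = {G} (intersection, +0)
HUZ@4: {C} ∪ {G} = {C,G} (union, +1)
BHKUZ@4: {C} ∩ {C,G} = {C} (intersection, +0)
BK@5: {T} ∪ {G} = {G,T} (union, +1)
UZ@5: {T} ∩ {T} = {T} (intersection, +0)
HUZ@5: {G} ∪ {T} = {G,T} (union, +1)
BHKUZ@5: {G,T} ∩ {G,T} = {G,T} (intersection, +0)
BK@6: {G} ∪ {T} = {G,T} (union, +1)
UZ@6: {G} ∩ {G} = {G} (intersection, +0)
HUZ@6: {G} ∩ {G} = {G} (intersection, +0)
BHKUZ@6: {G,T} ∩ {G} = {G} (intersection, +0)
per-site changes: [2, 2, 2, 3, 1, 2, 1]; total = 13

2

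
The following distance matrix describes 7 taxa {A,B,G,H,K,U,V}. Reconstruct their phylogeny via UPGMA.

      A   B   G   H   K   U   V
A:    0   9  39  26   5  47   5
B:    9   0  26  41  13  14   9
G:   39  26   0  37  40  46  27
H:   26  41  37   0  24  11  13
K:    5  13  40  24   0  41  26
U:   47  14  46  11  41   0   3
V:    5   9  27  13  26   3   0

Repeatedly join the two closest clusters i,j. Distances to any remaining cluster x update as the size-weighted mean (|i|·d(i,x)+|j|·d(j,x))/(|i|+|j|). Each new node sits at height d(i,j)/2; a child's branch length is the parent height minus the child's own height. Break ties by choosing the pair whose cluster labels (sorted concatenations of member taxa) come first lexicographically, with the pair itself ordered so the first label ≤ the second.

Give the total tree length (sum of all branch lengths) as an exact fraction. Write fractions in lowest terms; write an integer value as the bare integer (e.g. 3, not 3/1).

iteration 1: select U,V (d=3); attach at lengths (3/2, 3/2); label the merged cluster UV
  updated: d(A,UV)=26, d(B,UV)=23/2, d(G,UV)=73/2, d(H,UV)=12, d(K,UV)=67/2
iteration 2: select A,K (d=5); attach at lengths (5/2, 5/2); label the merged cluster AK
  updated: d(AK,B)=11, d(AK,G)=79/2, d(AK,H)=25, d(AK,UV)=119/4
iteration 3: select AK,B (d=11); attach at lengths (3, 11/2); label the merged cluster ABK
  updated: d(ABK,G)=35, d(ABK,H)=91/3, d(ABK,UV)=71/3
iteration 4: select H,UV (d=12); attach at lengths (6, 9/2); label the merged cluster HUV
  updated: d(ABK,HUV)=233/9, d(G,HUV)=110/3
iteration 5: select ABK,HUV (d=233/9); attach at lengths (67/9, 125/18); label the merged cluster ABHKUV
  updated: d(ABHKUV,G)=215/6
iteration 6: select ABHKUV,G (d=215/6); attach at lengths (179/36, 215/12); label the merged cluster ABGHKUV
final tree: ((((A:5/2,K:5/2):3,B:11/2):67/9,(H:6,(U:3/2,V:3/2):9/2):125/18):179/36,G:215/12)
total length: 1157/18

1157/18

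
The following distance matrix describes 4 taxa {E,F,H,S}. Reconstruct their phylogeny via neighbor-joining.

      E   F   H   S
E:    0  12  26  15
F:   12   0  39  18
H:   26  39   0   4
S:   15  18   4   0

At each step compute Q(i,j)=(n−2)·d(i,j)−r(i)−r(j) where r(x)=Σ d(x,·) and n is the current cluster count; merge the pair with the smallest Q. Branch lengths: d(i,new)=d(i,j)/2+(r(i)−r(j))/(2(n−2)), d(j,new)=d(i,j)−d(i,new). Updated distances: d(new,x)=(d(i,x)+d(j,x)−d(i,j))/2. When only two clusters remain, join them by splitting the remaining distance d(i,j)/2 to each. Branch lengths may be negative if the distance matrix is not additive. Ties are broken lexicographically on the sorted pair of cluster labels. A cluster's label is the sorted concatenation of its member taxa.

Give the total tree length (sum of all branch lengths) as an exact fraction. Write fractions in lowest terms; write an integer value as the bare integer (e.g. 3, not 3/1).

65/2

iteration 1: select E,F (d=12, Q=-98); attach at lengths (2, 10); label the merged cluster EF
  updated: d(EF,H)=53/2, d(EF,S)=21/2
iteration 2: select EF,H (d=53/2, Q=-41); attach at lengths (33/2, 10); label the merged cluster EFH
  updated: d(EFH,S)=-6
iteration 3: select EFH,S (d=-6); attach at lengths (-3, -3); label the merged cluster EFHS
final tree: (((E:2,F:10):33/2,H:10):-3,S:-3)
total length: 65/2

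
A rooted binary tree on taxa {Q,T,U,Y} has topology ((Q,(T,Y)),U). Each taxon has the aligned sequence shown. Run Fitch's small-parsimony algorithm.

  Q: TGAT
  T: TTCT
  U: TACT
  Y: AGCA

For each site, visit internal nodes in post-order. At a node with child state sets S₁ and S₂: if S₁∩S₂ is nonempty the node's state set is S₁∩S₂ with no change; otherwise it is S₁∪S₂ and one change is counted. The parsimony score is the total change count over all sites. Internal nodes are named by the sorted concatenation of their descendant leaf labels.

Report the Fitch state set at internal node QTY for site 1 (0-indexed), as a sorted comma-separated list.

G

[col 0] TY: children T:{T}, Y:{A} ∪→ {A,T}; cost 1
[col 0] QTY: children Q:{T}, TY:{A,T} ∩→ {T}; cost 0
[col 0] QTUY: children QTY:{T}, U:{T} ∩→ {T}; cost 0
[col 1] TY: children T:{T}, Y:{G} ∪→ {G,T}; cost 1
[col 1] QTY: children Q:{G}, TY:{G,T} ∩→ {G}; cost 0
[col 1] QTUY: children QTY:{G}, U:{A} ∪→ {A,G}; cost 1
[col 2] TY: children T:{C}, Y:{C} ∩→ {C}; cost 0
[col 2] QTY: children Q:{A}, TY:{C} ∪→ {A,C}; cost 1
[col 2] QTUY: children QTY:{A,C}, U:{C} ∩→ {C}; cost 0
[col 3] TY: children T:{T}, Y:{A} ∪→ {A,T}; cost 1
[col 3] QTY: children Q:{T}, TY:{A,T} ∩→ {T}; cost 0
[col 3] QTUY: children QTY:{T}, U:{T} ∩→ {T}; cost 0
per-site changes: [1, 2, 1, 1]; total = 5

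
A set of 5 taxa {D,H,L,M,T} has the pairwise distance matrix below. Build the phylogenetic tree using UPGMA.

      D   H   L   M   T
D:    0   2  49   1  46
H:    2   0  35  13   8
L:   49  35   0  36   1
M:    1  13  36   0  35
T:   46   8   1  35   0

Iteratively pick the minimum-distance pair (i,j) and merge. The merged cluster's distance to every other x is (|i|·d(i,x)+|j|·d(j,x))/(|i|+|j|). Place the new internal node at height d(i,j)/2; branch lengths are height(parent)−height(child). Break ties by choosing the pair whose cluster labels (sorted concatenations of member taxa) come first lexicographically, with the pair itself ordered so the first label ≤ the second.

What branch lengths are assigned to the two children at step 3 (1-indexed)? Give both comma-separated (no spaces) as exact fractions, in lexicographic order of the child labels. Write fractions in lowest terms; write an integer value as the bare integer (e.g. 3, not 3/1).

iteration 1: select D,M (d=1); attach at lengths (1/2, 1/2); label the merged cluster DM
  updated: d(DM,H)=15/2, d(DM,L)=85/2, d(DM,T)=81/2
iteration 2: select L,T (d=1); attach at lengths (1/2, 1/2); label the merged cluster LT
  updated: d(DM,LT)=83/2, d(H,LT)=43/2
iteration 3: select DM,H (d=15/2); attach at lengths (13/4, 15/4); label the merged cluster DHM
  updated: d(DHM,LT)=209/6
iteration 4: select DHM,LT (d=209/6); attach at lengths (41/3, 203/12); label the merged cluster DHLMT
final tree: (((D:1/2,M:1/2):13/4,H:15/4):41/3,(L:1/2,T:1/2):203/12)
total length: 475/12

13/4,15/4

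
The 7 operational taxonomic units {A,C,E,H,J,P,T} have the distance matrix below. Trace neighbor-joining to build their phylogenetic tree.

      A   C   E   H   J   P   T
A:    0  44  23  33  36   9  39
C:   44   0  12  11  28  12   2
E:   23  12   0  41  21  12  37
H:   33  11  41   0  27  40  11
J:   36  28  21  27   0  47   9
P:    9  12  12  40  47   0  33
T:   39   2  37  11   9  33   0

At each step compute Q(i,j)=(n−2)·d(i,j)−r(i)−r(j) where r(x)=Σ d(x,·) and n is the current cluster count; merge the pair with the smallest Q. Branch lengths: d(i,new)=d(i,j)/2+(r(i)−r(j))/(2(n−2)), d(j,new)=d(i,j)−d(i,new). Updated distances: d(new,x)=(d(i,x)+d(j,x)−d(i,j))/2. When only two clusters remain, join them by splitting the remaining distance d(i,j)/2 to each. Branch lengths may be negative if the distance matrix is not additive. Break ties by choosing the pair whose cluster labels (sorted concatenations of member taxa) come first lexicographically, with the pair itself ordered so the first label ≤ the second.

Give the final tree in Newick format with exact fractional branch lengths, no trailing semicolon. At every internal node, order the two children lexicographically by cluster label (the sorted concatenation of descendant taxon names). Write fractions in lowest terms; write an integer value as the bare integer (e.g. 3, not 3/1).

((((((A:38/5,P:7/5):65/8,E:39/8):145/12,J:125/12):215/32,T:13/32):19/32,C:33/32):319/64,H:319/64)

1. join A+P (d=9, Q=-292) ⇒ AP; edges |A|=38/5, |P|=7/5
  updated: d(AP,C)=47/2, d(AP,E)=13, d(AP,H)=32, d(AP,J)=37, d(AP,T)=63/2
2. join AP+E (d=13, Q=-209) ⇒ AEP; edges |AP|=65/8, |E|=39/8
  updated: d(AEP,C)=45/4, d(AEP,H)=30, d(AEP,J)=45/2, d(AEP,T)=111/4
3. join AEP+J (d=45/2, Q=-221/2) ⇒ AEJP; edges |AEP|=145/12, |J|=125/12
  updated: d(AEJP,C)=67/8, d(AEJP,H)=69/4, d(AEJP,T)=57/8
4. join AEJP+T (d=57/8, Q=-309/8) ⇒ AEJPT; edges |AEJP|=215/32, |T|=13/32
  updated: d(AEJPT,C)=13/8, d(AEJPT,H)=169/16
5. join AEJPT+C (d=13/8, Q=-371/16) ⇒ ACEJPT; edges |AEJPT|=19/32, |C|=33/32
  updated: d(ACEJPT,H)=319/32
6. join ACEJPT+H (d=319/32) ⇒ ACEHJPT; edges |ACEJPT|=319/64, |H|=319/64
final tree: ((((((A:38/5,P:7/5):65/8,E:39/8):145/12,J:125/12):215/32,T:13/32):19/32,C:33/32):319/64,H:319/64)
total length: 2023/32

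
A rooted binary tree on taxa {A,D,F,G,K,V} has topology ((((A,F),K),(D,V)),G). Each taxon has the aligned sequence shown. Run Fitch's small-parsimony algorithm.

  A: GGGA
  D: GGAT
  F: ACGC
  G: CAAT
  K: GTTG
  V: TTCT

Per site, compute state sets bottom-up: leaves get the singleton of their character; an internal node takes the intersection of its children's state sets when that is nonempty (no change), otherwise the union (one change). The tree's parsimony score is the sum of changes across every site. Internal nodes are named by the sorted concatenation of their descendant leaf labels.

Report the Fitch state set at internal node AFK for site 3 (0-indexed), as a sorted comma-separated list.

site 0, node AF: A={G} ∪ F={A} → {A,G} (+1)
site 0, node AFK: AF={A,G} ∩ K={G} → {G} (+0)
site 0, node DV: D={G} ∪ V={T} → {G,T} (+1)
site 0, node ADFKV: AFK={G} ∩ DV={G,T} → {G} (+0)
site 0, node ADFGKV: ADFKV={G} ∪ G={C} → {C,G} (+1)
site 1, node AF: A={G} ∪ F={C} → {C,G} (+1)
site 1, node AFK: AF={C,G} ∪ K={T} → {C,G,T} (+1)
site 1, node DV: D={G} ∪ V={T} → {G,T} (+1)
site 1, node ADFKV: AFK={C,G,T} ∩ DV={G,T} → {G,T} (+0)
site 1, node ADFGKV: ADFKV={G,T} ∪ G={A} → {A,G,T} (+1)
site 2, node AF: A={G} ∩ F={G} → {G} (+0)
site 2, node AFK: AF={G} ∪ K={T} → {G,T} (+1)
site 2, node DV: D={A} ∪ V={C} → {A,C} (+1)
site 2, node ADFKV: AFK={G,T} ∪ DV={A,C} → {A,C,G,T} (+1)
site 2, node ADFGKV: ADFKV={A,C,G,T} ∩ G={A} → {A} (+0)
site 3, node AF: A={A} ∪ F={C} → {A,C} (+1)
site 3, node AFK: AF={A,C} ∪ K={G} → {A,C,G} (+1)
site 3, node DV: D={T} ∩ V={T} → {T} (+0)
site 3, node ADFKV: AFK={A,C,G} ∪ DV={T} → {A,C,G,T} (+1)
site 3, node ADFGKV: ADFKV={A,C,G,T} ∩ G={T} → {T} (+0)
per-site changes: [3, 4, 3, 3]; total = 13

A,C,G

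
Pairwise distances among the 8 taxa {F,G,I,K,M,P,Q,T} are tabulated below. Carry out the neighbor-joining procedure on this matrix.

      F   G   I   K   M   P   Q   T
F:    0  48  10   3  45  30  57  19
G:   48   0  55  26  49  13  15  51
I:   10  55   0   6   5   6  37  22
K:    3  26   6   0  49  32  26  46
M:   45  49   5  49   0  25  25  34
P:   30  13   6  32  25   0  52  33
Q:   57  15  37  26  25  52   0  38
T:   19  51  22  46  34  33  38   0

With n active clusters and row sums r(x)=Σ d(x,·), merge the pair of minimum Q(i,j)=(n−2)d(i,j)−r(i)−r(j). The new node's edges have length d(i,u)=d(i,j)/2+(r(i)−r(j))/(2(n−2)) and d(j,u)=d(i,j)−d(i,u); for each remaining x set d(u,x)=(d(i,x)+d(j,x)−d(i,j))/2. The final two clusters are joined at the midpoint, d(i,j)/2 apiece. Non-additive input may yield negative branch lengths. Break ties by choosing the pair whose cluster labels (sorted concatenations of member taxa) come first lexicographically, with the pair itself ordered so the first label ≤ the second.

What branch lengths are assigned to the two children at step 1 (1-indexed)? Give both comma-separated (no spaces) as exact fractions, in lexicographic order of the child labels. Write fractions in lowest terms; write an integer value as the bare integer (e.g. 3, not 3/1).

97/12,83/12

1. join G+Q (d=15, Q=-417) ⇒ GQ; edges |G|=97/12, |Q|=83/12
  updated: d(F,GQ)=45, d(GQ,I)=77/2, d(GQ,K)=37/2, d(GQ,M)=59/2, d(GQ,P)=25, d(GQ,T)=37
2. join F+K (d=3, Q=-583/2) ⇒ FK; edges |F|=5/4, |K|=7/4
  updated: d(FK,GQ)=121/4, d(FK,I)=13/2, d(FK,M)=91/2, d(FK,P)=59/2, d(FK,T)=31
3. join I+M (d=5, Q=-197) ⇒ IM; edges |I|=-41/8, |M|=81/8
  updated: d(FK,IM)=47/2, d(GQ,IM)=63/2, d(IM,P)=13, d(IM,T)=51/2
4. join IM+P (d=13, Q=-155) ⇒ IMP; edges |IM|=16/3, |P|=23/3
  updated: d(FK,IMP)=20, d(GQ,IMP)=87/4, d(IMP,T)=91/4
5. join FK+T (d=31, Q=-110) ⇒ FKT; edges |FK|=105/8, |T|=143/8
  updated: d(FKT,GQ)=145/8, d(FKT,IMP)=47/8
6. join FKT+GQ (d=145/8, Q=-183/4) ⇒ FGKQT; edges |FKT|=9/8, |GQ|=17
  updated: d(FGKQT,IMP)=19/4
7. join FGKQT+IMP (d=19/4) ⇒ FGIKMPQT; edges |FGKQT|=19/8, |IMP|=19/8
final tree: ((((F:5/4,K:7/4):105/8,T:143/8):9/8,(G:97/12,Q:83/12):17):19/8,((I:-41/8,M:81/8):16/3,P:23/3):19/8)
total length: 719/8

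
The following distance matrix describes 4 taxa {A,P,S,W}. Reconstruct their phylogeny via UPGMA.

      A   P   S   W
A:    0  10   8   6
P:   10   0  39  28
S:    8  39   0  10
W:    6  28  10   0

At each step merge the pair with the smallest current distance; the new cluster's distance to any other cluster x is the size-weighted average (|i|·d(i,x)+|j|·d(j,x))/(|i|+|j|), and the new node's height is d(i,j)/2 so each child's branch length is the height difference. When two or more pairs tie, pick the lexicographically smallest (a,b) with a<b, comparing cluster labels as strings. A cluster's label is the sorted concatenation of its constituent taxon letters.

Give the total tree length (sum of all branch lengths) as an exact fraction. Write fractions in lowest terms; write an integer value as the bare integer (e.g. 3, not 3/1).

iteration 1: select A,W (d=6); attach at lengths (3, 3); label the merged cluster AW
  updated: d(AW,P)=19, d(AW,S)=9
iteration 2: select AW,S (d=9); attach at lengths (3/2, 9/2); label the merged cluster ASW
  updated: d(ASW,P)=77/3
iteration 3: select ASW,P (d=77/3); attach at lengths (25/3, 77/6); label the merged cluster APSW
final tree: (((A:3,W:3):3/2,S:9/2):25/3,P:77/6)
total length: 199/6

199/6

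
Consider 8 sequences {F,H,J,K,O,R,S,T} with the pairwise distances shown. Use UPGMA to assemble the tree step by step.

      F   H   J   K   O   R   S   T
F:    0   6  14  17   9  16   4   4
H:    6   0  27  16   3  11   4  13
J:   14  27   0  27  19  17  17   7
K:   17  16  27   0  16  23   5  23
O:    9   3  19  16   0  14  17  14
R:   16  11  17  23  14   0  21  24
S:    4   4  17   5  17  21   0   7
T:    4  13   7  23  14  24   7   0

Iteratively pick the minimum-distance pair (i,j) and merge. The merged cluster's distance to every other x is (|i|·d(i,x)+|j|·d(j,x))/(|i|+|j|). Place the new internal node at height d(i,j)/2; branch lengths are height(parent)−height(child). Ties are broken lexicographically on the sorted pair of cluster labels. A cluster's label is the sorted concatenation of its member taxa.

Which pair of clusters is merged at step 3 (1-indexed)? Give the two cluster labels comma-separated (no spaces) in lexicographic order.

FS,T

iteration 1: select H,O (d=3); attach at lengths (3/2, 3/2); label the merged cluster HO
  updated: d(F,HO)=15/2, d(HO,J)=23, d(HO,K)=16, d(HO,R)=25/2, d(HO,S)=21/2, d(HO,T)=27/2
iteration 2: select F,S (d=4); attach at lengths (2, 2); label the merged cluster FS
  updated: d(FS,HO)=9, d(FS,J)=31/2, d(FS,K)=11, d(FS,R)=37/2, d(FS,T)=11/2
iteration 3: select FS,T (d=11/2); attach at lengths (3/4, 11/4); label the merged cluster FST
  updated: d(FST,HO)=21/2, d(FST,J)=38/3, d(FST,K)=15, d(FST,R)=61/3
iteration 4: select FST,HO (d=21/2); attach at lengths (5/2, 15/4); label the merged cluster FHOST
  updated: d(FHOST,J)=84/5, d(FHOST,K)=77/5, d(FHOST,R)=86/5
iteration 5: select FHOST,K (d=77/5); attach at lengths (49/20, 77/10); label the merged cluster FHKOST
  updated: d(FHKOST,J)=37/2, d(FHKOST,R)=109/6
iteration 6: select J,R (d=17); attach at lengths (17/2, 17/2); label the merged cluster JR
  updated: d(FHKOST,JR)=55/3
iteration 7: select FHKOST,JR (d=55/3); attach at lengths (22/15, 2/3); label the merged cluster FHJKORST
final tree: (((((F:2,S:2):3/4,T:11/4):5/2,(H:3/2,O:3/2):15/4):49/20,K:77/10):22/15,(J:17/2,R:17/2):2/3)
total length: 1381/30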